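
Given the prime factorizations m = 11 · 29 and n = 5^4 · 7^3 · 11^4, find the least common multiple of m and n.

max exponent per prime: 5^4 · 7^3 · 11^4 · 29 = 91021266875

91021266875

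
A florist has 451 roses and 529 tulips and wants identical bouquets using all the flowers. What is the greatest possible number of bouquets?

1

Euclid: 529 = 1·451 + 78; 451 = 5·78 + 61; 78 = 1·61 + 17; 61 = 3·17 + 10; 17 = 1·10 + 7; 10 = 1·7 + 3; 7 = 2·3 + 1; 3 = 3·1 + 0. Last nonzero remainder: 1.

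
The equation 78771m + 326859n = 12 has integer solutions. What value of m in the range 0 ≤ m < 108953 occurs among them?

Reduce mod 326859: 78771m ≡ 12 (mod 326859). With g = gcd(78771, 326859) = 3 dividing 12, divide through: 26257m ≡ 4 (mod 108953).
Since gcd(26257, 108953) = 1, m ≡ 4·(26257)⁻¹ ≡ 37391 (mod 108953). Smallest non-negative: 37391.

37391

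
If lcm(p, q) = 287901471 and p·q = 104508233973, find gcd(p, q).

363

gcd·lcm = product, so gcd = 104508233973/287901471 = 363.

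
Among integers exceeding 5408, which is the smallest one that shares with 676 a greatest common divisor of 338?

5746

gcd(t, 676) = 338 forces 338 | t; write t = 338s. Then gcd(338s, 338·2) = 338·gcd(s, 2), so need gcd(s, 2) = 1.
338s > 5408 gives s ≥ 17. The least s ≥ 17 coprime to 2 is 17, so t = 338·17 = 5746.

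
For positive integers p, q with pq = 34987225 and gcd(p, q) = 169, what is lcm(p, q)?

207025

gcd·lcm = product, so lcm = 34987225/169 = 207025.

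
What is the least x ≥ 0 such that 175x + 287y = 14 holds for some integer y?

gcd(175, 287) = 7 (Euclid: 287 = 1·175 + 112; 175 = 1·112 + 63; 112 = 1·63 + 49; 63 = 1·49 + 14; 49 = 3·14 + 7; 14 = 2·7 + 0), and 7 | 14.
Extended Euclid: 175·(-18) + 287·(11) = 7. Scale by 2: x₀ = -36.
General solution x = x₀ + 41t; reducing mod 41 gives x = 5 (and y = -3).

5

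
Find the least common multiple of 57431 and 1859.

9705839

gcd first: 57431 = 30·1859 + 1661; 1859 = 1·1661 + 198; 1661 = 8·198 + 77; 198 = 2·77 + 44; 77 = 1·44 + 33; 44 = 1·33 + 11; 33 = 3·11 + 0 → gcd = 11
lcm = 57431·1859/gcd = 106764229/11 = 9705839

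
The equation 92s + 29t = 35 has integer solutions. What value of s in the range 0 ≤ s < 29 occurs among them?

7

Reduce mod 29: 92s ≡ 35 (mod 29). With g = gcd(92, 29) = 1 dividing 35, divide through: 92s ≡ 35 (mod 29).
Since gcd(92, 29) = 1, s ≡ 35·(92)⁻¹ ≡ 7 (mod 29). Smallest non-negative: 7.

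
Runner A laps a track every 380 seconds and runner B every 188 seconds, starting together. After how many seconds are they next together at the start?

17860

380 = 2² · 5 · 19; 188 = 2² · 47
max exponents: 2² · 5 · 19 · 47 = 17860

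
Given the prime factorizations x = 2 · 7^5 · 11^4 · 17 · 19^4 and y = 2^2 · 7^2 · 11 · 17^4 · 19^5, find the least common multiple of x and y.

max exponent per prime: 2^2 · 7^5 · 11^4 · 17^4 · 19^5 = 203556334738468172692

203556334738468172692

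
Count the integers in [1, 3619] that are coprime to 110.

Prime factors of 110: 2, 5, 11. Count integers ≤ 3619 divisible by none of them.
By inclusion–exclusion: 3619 − ⌊3619/2⌋ − ⌊3619/5⌋ − ⌊3619/11⌋ + ⌊3619/10⌋ + ⌊3619/22⌋ + ⌊3619/55⌋ − ⌊3619/110⌋ = 1316.

1316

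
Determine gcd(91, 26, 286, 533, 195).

13

gcd(91, 26): 91 = 3·26 + 13; 26 = 2·13 + 0 → 13
gcd(13, 286): 286 = 22·13 + 0 → 13
gcd(13, 533): 533 = 41·13 + 0 → 13
gcd(13, 195): 195 = 15·13 + 0 → 13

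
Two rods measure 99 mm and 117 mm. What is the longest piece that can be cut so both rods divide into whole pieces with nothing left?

9

Euclid: 117 = 1·99 + 18; 99 = 5·18 + 9; 18 = 2·9 + 0. Last nonzero remainder: 9.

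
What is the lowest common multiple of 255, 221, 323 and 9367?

1826565

255 = 3 · 5 · 17; 221 = 13 · 17; 323 = 17 · 19; 9367 = 17 · 19 · 29
lcm takes max exponent of each prime: 3 · 5 · 13 · 17 · 19 · 29 = 1826565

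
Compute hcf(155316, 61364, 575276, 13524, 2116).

gcd(155316, 61364): 155316 = 2·61364 + 32588; 61364 = 1·32588 + 28776; 32588 = 1·28776 + 3812; 28776 = 7·3812 + 2092; 3812 = 1·2092 + 1720; 2092 = 1·1720 + 372; 1720 = 4·372 + 232; 372 = 1·232 + 140; 232 = 1·140 + 92; 140 = 1·92 + 48; 92 = 1·48 + 44; 48 = 1·44 + 4; 44 = 11·4 + 0 → 4
gcd(4, 575276): 575276 = 143819·4 + 0 → 4
gcd(4, 13524): 13524 = 3381·4 + 0 → 4
gcd(4, 2116): 2116 = 529·4 + 0 → 4

4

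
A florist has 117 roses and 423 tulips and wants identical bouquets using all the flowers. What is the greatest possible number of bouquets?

9

117 = 3² · 13
423 = 3² · 47
Common: 3² = 9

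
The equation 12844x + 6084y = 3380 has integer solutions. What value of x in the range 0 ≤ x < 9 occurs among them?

Reduce mod 6084: 12844x ≡ 3380 (mod 6084). With g = gcd(12844, 6084) = 676 dividing 3380, divide through: 19x ≡ 5 (mod 9).
Since gcd(19, 9) = 1, x ≡ 5·(19)⁻¹ ≡ 5 (mod 9). Smallest non-negative: 5.

5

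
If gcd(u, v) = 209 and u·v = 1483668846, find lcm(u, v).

7098894

Since gcd(u,v)·lcm(u,v) = uv, lcm = 1483668846/209 = 7098894.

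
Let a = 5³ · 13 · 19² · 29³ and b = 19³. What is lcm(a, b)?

271836745375

max exponent per prime: 5³ · 13 · 19³ · 29³ = 271836745375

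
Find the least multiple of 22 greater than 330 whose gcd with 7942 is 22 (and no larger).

Multiples of 22 above 330: 22·16, 22·17, … . Need the cofactor coprime to 7942/22 = 361.
Checking s = 16, 17, … the first with gcd(s, 361) = 1 is s = 16, giving 352.

352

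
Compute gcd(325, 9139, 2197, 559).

gcd(325, 9139): 9139 = 28·325 + 39; 325 = 8·39 + 13; 39 = 3·13 + 0 → 13
gcd(13, 2197): 2197 = 169·13 + 0 → 13
gcd(13, 559): 559 = 43·13 + 0 → 13

13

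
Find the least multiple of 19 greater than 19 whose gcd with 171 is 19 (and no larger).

38

gcd(x, 171) = 19 forces 19 | x; write x = 19s. Then gcd(19s, 19·9) = 19·gcd(s, 9), so need gcd(s, 9) = 1.
19s > 19 gives s ≥ 2. The least s ≥ 2 coprime to 9 is 2, so x = 19·2 = 38.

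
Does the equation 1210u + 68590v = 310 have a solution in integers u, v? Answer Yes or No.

Yes

gcd(1210, 68590): 68590 = 56·1210 + 830; 1210 = 1·830 + 380; 830 = 2·380 + 70; 380 = 5·70 + 30; 70 = 2·30 + 10; 30 = 3·10 + 0 → 10
10 divides 310, so a solution exists.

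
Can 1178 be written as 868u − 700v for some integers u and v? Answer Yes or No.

No

gcd(868, 700): 868 = 1·700 + 168; 700 = 4·168 + 28; 168 = 6·28 + 0 → 28
28 does not divide 1178, so a solution does not exist.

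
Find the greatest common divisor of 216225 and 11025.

216225 = 3² · 5² · 31²
11025 = 3² · 5² · 7²
Common: 3² · 5² = 225

225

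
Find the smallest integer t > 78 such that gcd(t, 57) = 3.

81

gcd(t, 57) = 3 forces 3 | t; write t = 3s. Then gcd(3s, 3·19) = 3·gcd(s, 19), so need gcd(s, 19) = 1.
3s > 78 gives s ≥ 27. The least s ≥ 27 coprime to 19 is 27, so t = 3·27 = 81.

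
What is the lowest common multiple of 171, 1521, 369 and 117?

171 = 3² · 19; 1521 = 3² · 13²; 369 = 3² · 41; 117 = 3² · 13
lcm takes max exponent of each prime: 3² · 13² · 19 · 41 = 1184859

1184859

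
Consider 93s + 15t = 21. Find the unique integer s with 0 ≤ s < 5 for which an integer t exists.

Euclid: 93 = 6·15 + 3; 15 = 5·3 + 0 → gcd = 3; 21 = 3·7.
Back-substitution yields 93·(1) + 15·(-6) = 3, so one solution is s = 1·7 = 7, t = -6·7 = -42.
Solutions in s differ by 15/3 = 5; the one in [0, 5) is 7 mod 5 = 2.

2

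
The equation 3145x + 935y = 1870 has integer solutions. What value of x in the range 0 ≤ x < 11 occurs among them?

gcd(3145, 935) = 85 (Euclid: 3145 = 3·935 + 340; 935 = 2·340 + 255; 340 = 1·255 + 85; 255 = 3·85 + 0), and 85 | 1870.
Extended Euclid: 3145·(3) + 935·(-10) = 85. Scale by 22: x₀ = 66.
General solution x = x₀ + 11t; reducing mod 11 gives x = 0 (and y = 2).

0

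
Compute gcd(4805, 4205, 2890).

4805 = 5 · 31²; 4205 = 5 · 29²; 2890 = 2 · 5 · 17²
gcd takes min exponent of each prime: 5 = 5

5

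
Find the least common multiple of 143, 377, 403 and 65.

642785

lcm(143, 377) = 143·377/gcd = 53911/13 = 4147
lcm(4147, 403) = 4147·403/gcd = 1671241/13 = 128557
lcm(128557, 65) = 128557·65/gcd = 8356205/13 = 642785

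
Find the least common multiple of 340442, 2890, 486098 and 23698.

340442 = 2 · 17² · 19 · 31; 2890 = 2 · 5 · 17²; 486098 = 2 · 17² · 29²; 23698 = 2 · 17² · 41
lcm takes max exponent of each prime: 2 · 5 · 17² · 19 · 29² · 31 · 41 = 58693903010

58693903010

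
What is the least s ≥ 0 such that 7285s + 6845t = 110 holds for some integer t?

Reduce mod 6845: 7285s ≡ 110 (mod 6845). With g = gcd(7285, 6845) = 5 dividing 110, divide through: 1457s ≡ 22 (mod 1369).
Since gcd(1457, 1369) = 1, s ≡ 22·(1457)⁻¹ ≡ 1027 (mod 1369). Smallest non-negative: 1027.

1027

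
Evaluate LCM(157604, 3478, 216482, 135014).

42609806710162076

lcm(157604, 3478) = 157604·3478/gcd = 548146712/2 = 274073356
lcm(274073356, 216482) = 274073356·216482/gcd = 59331948253592/94 = 631190938868
lcm(631190938868, 135014) = 631190938868·135014/gcd = 85219613420324152/2 = 42609806710162076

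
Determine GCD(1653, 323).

1653 = 3 · 19 · 29
323 = 17 · 19
Common: 19 = 19

19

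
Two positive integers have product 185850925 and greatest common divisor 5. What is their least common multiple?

gcd·lcm = product, so lcm = 185850925/5 = 37170185.

37170185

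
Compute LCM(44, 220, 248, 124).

44 = 2² · 11; 220 = 2² · 5 · 11; 248 = 2³ · 31; 124 = 2² · 31
lcm takes max exponent of each prime: 2³ · 5 · 11 · 31 = 13640

13640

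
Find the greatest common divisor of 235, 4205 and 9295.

5

gcd(235, 4205): 4205 = 17·235 + 210; 235 = 1·210 + 25; 210 = 8·25 + 10; 25 = 2·10 + 5; 10 = 2·5 + 0 → 5
gcd(5, 9295): 9295 = 1859·5 + 0 → 5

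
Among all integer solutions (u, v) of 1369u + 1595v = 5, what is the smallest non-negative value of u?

gcd(1369, 1595) = 1 (Euclid: 1595 = 1·1369 + 226; 1369 = 6·226 + 13; 226 = 17·13 + 5; 13 = 2·5 + 3; 5 = 1·3 + 2; 3 = 1·2 + 1; 2 = 2·1 + 0), and 1 | 5.
Extended Euclid: 1369·(614) + 1595·(-527) = 1. Scale by 5: u₀ = 3070.
General solution u = u₀ + 1595t; reducing mod 1595 gives u = 1475 (and v = -1266).

1475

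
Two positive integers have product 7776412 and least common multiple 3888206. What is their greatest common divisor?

From gcd × lcm = mn: gcd = 7776412 / 3888206 = 2.

2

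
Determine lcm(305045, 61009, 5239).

9456395

lcm(305045, 61009) = 305045·61009/gcd = 18610490405/61009 = 305045
lcm(305045, 5239) = 305045·5239/gcd = 1598130755/169 = 9456395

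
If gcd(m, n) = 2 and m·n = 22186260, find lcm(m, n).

gcd·lcm = product, so lcm = 22186260/2 = 11093130.

11093130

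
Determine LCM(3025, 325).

39325

3025 = 5² · 11²; 325 = 5² · 13
max exponents: 5² · 11² · 13 = 39325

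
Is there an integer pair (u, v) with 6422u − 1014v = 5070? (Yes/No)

gcd(6422, 1014): 6422 = 6·1014 + 338; 1014 = 3·338 + 0 → 338
338 divides 5070, so a solution exists.

Yes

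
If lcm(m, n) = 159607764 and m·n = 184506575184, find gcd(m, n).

1156

gcd·lcm = product, so gcd = 184506575184/159607764 = 1156.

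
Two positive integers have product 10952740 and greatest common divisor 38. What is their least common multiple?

gcd·lcm = product, so lcm = 10952740/38 = 288230.

288230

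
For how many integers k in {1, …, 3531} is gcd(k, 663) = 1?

663 = 3·13·17. Inclusion–exclusion on these primes:
3531 − ⌊3531/3⌋ − ⌊3531/13⌋ − ⌊3531/17⌋ + ⌊3531/39⌋ + ⌊3531/51⌋ + ⌊3531/221⌋ − ⌊3531/663⌋ = 2045

2045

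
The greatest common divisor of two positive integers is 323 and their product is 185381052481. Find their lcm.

gcd·lcm = product, so lcm = 185381052481/323 = 573935147.

573935147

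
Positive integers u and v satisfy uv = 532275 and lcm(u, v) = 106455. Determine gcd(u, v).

From gcd × lcm = uv: gcd = 532275 / 106455 = 5.

5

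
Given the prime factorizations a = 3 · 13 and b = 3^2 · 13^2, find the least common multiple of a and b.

1521

max exponent per prime: 3^2 · 13^2 = 1521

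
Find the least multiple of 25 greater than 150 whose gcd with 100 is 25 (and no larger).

Multiples of 25 above 150: 25·7, 25·8, … . Need the cofactor coprime to 100/25 = 4.
Checking s = 7, 8, … the first with gcd(s, 4) = 1 is s = 7, giving 175.

175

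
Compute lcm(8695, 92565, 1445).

2736499095

lcm(8695, 92565) = 8695·92565/gcd = 804852675/5 = 160970535
lcm(160970535, 1445) = 160970535·1445/gcd = 232602423075/85 = 2736499095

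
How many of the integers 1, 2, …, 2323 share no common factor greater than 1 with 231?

Prime factors of 231: 3, 7, 11. Count integers ≤ 2323 divisible by none of them.
By inclusion–exclusion: 2323 − ⌊2323/3⌋ − ⌊2323/7⌋ − ⌊2323/11⌋ + ⌊2323/21⌋ + ⌊2323/33⌋ + ⌊2323/77⌋ − ⌊2323/231⌋ = 1207.

1207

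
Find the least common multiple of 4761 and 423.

gcd first: 4761 = 11·423 + 108; 423 = 3·108 + 99; 108 = 1·99 + 9; 99 = 11·9 + 0 → gcd = 9
lcm = 4761·423/gcd = 2013903/9 = 223767

223767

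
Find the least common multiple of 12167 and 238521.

gcd first: 238521 = 19·12167 + 7348; 12167 = 1·7348 + 4819; 7348 = 1·4819 + 2529; 4819 = 1·2529 + 2290; 2529 = 1·2290 + 239; 2290 = 9·239 + 139; 239 = 1·139 + 100; 139 = 1·100 + 39; 100 = 2·39 + 22; 39 = 1·22 + 17; 22 = 1·17 + 5; 17 = 3·5 + 2; 5 = 2·2 + 1; 2 = 2·1 + 0 → gcd = 1
lcm = 12167·238521/gcd = 2902085007/1 = 2902085007

2902085007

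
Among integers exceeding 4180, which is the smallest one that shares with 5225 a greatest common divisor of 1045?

6270

Multiples of 1045 above 4180: 1045·5, 1045·6, … . Need the cofactor coprime to 5225/1045 = 5.
Checking s = 5, 6, … the first with gcd(s, 5) = 1 is s = 6, giving 6270.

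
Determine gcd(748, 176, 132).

748 = 2² · 11 · 17; 176 = 2⁴ · 11; 132 = 2² · 3 · 11
gcd takes min exponent of each prime: 2² · 11 = 44

44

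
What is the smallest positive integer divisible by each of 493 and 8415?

493 = 17 · 29; 8415 = 3² · 5 · 11 · 17
max exponents: 3² · 5 · 11 · 17 · 29 = 244035

244035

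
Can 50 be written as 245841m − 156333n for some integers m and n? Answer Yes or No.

No

gcd(245841, 156333): 245841 = 1·156333 + 89508; 156333 = 1·89508 + 66825; 89508 = 1·66825 + 22683; 66825 = 2·22683 + 21459; 22683 = 1·21459 + 1224; 21459 = 17·1224 + 651; 1224 = 1·651 + 573; 651 = 1·573 + 78; 573 = 7·78 + 27; 78 = 2·27 + 24; 27 = 1·24 + 3; 24 = 8·3 + 0 → 3
3 does not divide 50, so a solution does not exist.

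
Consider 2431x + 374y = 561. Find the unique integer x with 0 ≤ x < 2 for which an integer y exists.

1

Euclid: 2431 = 6·374 + 187; 374 = 2·187 + 0 → gcd = 187; 561 = 187·3.
Back-substitution yields 2431·(1) + 374·(-6) = 187, so one solution is x = 1·3 = 3, y = -6·3 = -18.
Solutions in x differ by 374/187 = 2; the one in [0, 2) is 3 mod 2 = 1.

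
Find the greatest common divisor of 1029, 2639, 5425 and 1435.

7

gcd(1029, 2639): 2639 = 2·1029 + 581; 1029 = 1·581 + 448; 581 = 1·448 + 133; 448 = 3·133 + 49; 133 = 2·49 + 35; 49 = 1·35 + 14; 35 = 2·14 + 7; 14 = 2·7 + 0 → 7
gcd(7, 5425): 5425 = 775·7 + 0 → 7
gcd(7, 1435): 1435 = 205·7 + 0 → 7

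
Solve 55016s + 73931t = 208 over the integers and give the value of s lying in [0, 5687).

5601

Reduce mod 73931: 55016s ≡ 208 (mod 73931). With g = gcd(55016, 73931) = 13 dividing 208, divide through: 4232s ≡ 16 (mod 5687).
Since gcd(4232, 5687) = 1, s ≡ 16·(4232)⁻¹ ≡ 5601 (mod 5687). Smallest non-negative: 5601.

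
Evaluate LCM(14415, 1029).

14415 = 3 · 5 · 31²; 1029 = 3 · 7³
max exponents: 3 · 5 · 7³ · 31² = 4944345

4944345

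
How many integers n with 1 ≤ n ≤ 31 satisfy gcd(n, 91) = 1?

91 = 7·13. Inclusion–exclusion on these primes:
31 − ⌊31/7⌋ − ⌊31/13⌋ + ⌊31/91⌋ = 25

25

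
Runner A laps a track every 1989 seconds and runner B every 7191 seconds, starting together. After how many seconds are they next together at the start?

93483

1989 = 3² · 13 · 17; 7191 = 3² · 17 · 47
max exponents: 3² · 13 · 17 · 47 = 93483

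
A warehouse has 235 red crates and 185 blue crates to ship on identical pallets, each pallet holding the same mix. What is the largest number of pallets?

235 = 5 · 47
185 = 5 · 37
Common: 5 = 5

5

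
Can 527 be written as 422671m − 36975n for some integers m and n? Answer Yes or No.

Yes

By Bézout, 422671m − 36975n = 527 has integer solutions iff gcd(422671, 36975) | 527.
Euclid: 422671 = 11·36975 + 15946; 36975 = 2·15946 + 5083; 15946 = 3·5083 + 697; 5083 = 7·697 + 204; 697 = 3·204 + 85; 204 = 2·85 + 34; 85 = 2·34 + 17; 34 = 2·17 + 0. gcd = 17; 527 mod 17 = 0. Yes.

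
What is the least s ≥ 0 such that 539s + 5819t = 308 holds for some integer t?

gcd(539, 5819) = 11 (Euclid: 5819 = 10·539 + 429; 539 = 1·429 + 110; 429 = 3·110 + 99; 110 = 1·99 + 11; 99 = 9·11 + 0), and 11 | 308.
Extended Euclid: 539·(54) + 5819·(-5) = 11. Scale by 28: s₀ = 1512.
General solution s = s₀ + 529k; reducing mod 529 gives s = 454 (and t = -42).

454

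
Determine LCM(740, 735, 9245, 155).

6235160820

740 = 2² · 5 · 37; 735 = 3 · 5 · 7²; 9245 = 5 · 43²; 155 = 5 · 31
lcm takes max exponent of each prime: 2² · 3 · 5 · 7² · 31 · 37 · 43² = 6235160820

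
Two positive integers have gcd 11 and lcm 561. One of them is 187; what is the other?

33

Using mn = gcd(m,n)·lcm(m,n) = 11·561 = 6171, we get n = 6171/187 = 33.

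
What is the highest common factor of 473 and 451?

11

Euclid: 473 = 1·451 + 22; 451 = 20·22 + 11; 22 = 2·11 + 0. Last nonzero remainder: 11.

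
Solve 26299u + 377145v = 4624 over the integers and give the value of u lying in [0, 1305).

961

Reduce mod 377145: 26299u ≡ 4624 (mod 377145). With g = gcd(26299, 377145) = 289 dividing 4624, divide through: 91u ≡ 16 (mod 1305).
Since gcd(91, 1305) = 1, u ≡ 16·(91)⁻¹ ≡ 961 (mod 1305). Smallest non-negative: 961.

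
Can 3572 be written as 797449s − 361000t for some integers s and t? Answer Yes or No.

gcd(797449, 361000): 797449 = 2·361000 + 75449; 361000 = 4·75449 + 59204; 75449 = 1·59204 + 16245; 59204 = 3·16245 + 10469; 16245 = 1·10469 + 5776; 10469 = 1·5776 + 4693; 5776 = 1·4693 + 1083; 4693 = 4·1083 + 361; 1083 = 3·361 + 0 → 361
361 does not divide 3572, so a solution does not exist.

No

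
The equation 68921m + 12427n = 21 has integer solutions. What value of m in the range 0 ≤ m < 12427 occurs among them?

gcd(68921, 12427) = 1 (Euclid: 68921 = 5·12427 + 6786; 12427 = 1·6786 + 5641; 6786 = 1·5641 + 1145; 5641 = 4·1145 + 1061; 1145 = 1·1061 + 84; 1061 = 12·84 + 53; 84 = 1·53 + 31; 53 = 1·31 + 22; 31 = 1·22 + 9; 22 = 2·9 + 4; 9 = 2·4 + 1; 4 = 4·1 + 0), and 1 | 21.
Extended Euclid: 68921·(2811) + 12427·(-15590) = 1. Scale by 21: m₀ = 59031.
General solution m = m₀ + 12427t; reducing mod 12427 gives m = 9323 (and n = -51706).

9323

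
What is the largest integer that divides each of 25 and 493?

25 = 5²
493 = 17 · 29
Common: 1 = 1

1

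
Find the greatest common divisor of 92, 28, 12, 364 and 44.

gcd(92, 28): 92 = 3·28 + 8; 28 = 3·8 + 4; 8 = 2·4 + 0 → 4
gcd(4, 12): 12 = 3·4 + 0 → 4
gcd(4, 364): 364 = 91·4 + 0 → 4
gcd(4, 44): 44 = 11·4 + 0 → 4

4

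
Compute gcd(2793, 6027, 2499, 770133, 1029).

2793 = 3 · 7² · 19; 6027 = 3 · 7² · 41; 2499 = 3 · 7² · 17; 770133 = 3 · 7² · 13² · 31; 1029 = 3 · 7³
gcd takes min exponent of each prime: 3 · 7² = 147

147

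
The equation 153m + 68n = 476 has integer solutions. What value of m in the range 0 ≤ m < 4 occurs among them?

gcd(153, 68) = 17 (Euclid: 153 = 2·68 + 17; 68 = 4·17 + 0), and 17 | 476.
Extended Euclid: 153·(1) + 68·(-2) = 17. Scale by 28: m₀ = 28.
General solution m = m₀ + 4t; reducing mod 4 gives m = 0 (and n = 7).

0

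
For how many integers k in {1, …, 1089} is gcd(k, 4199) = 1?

896

Prime factors of 4199: 13, 17, 19. Count integers ≤ 1089 divisible by none of them.
By inclusion–exclusion: 1089 − ⌊1089/13⌋ − ⌊1089/17⌋ − ⌊1089/19⌋ + ⌊1089/221⌋ + ⌊1089/247⌋ + ⌊1089/323⌋ − ⌊1089/4199⌋ = 896.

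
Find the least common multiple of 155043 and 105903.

gcd first: 155043 = 1·105903 + 49140; 105903 = 2·49140 + 7623; 49140 = 6·7623 + 3402; 7623 = 2·3402 + 819; 3402 = 4·819 + 126; 819 = 6·126 + 63; 126 = 2·63 + 0 → gcd = 63
lcm = 155043·105903/gcd = 16419518829/63 = 260627283

260627283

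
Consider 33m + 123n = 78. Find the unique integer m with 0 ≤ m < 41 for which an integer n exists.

gcd(33, 123) = 3 (Euclid: 123 = 3·33 + 24; 33 = 1·24 + 9; 24 = 2·9 + 6; 9 = 1·6 + 3; 6 = 2·3 + 0), and 3 | 78.
Extended Euclid: 33·(15) + 123·(-4) = 3. Scale by 26: m₀ = 390.
General solution m = m₀ + 41t; reducing mod 41 gives m = 21 (and n = -5).

21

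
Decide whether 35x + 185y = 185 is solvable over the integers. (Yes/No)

gcd(35, 185): 185 = 5·35 + 10; 35 = 3·10 + 5; 10 = 2·5 + 0 → 5
5 divides 185, so a solution exists.

Yes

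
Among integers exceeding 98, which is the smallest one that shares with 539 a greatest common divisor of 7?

105

539 = 7·77. Any x with gcd(x, 539) = 7 is a multiple of 7, say 7s, with s coprime to 77.
Need s > 98/7, so s ≥ 15. First s ≥ 15 with gcd(s, 77) = 1 is s = 15. Thus x = 7·15 = 105.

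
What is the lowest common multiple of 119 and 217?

3689

119 = 7 · 17; 217 = 7 · 31
max exponents: 7 · 17 · 31 = 3689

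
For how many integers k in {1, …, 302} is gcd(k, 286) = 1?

286 = 2·11·13. Inclusion–exclusion on these primes:
302 − ⌊302/2⌋ − ⌊302/11⌋ − ⌊302/13⌋ + ⌊302/22⌋ + ⌊302/26⌋ + ⌊302/143⌋ − ⌊302/286⌋ = 126

126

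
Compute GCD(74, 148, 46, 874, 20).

74 = 2 · 37; 148 = 2² · 37; 46 = 2 · 23; 874 = 2 · 19 · 23; 20 = 2² · 5
gcd takes min exponent of each prime: 2 = 2

2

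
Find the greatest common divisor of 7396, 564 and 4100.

4

7396 = 2² · 43²; 564 = 2² · 3 · 47; 4100 = 2² · 5² · 41
gcd takes min exponent of each prime: 2² = 4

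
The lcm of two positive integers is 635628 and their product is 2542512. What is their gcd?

From gcd × lcm = pq: gcd = 2542512 / 635628 = 4.

4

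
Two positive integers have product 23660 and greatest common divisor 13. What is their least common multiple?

Since gcd(a,b)·lcm(a,b) = ab, lcm = 23660/13 = 1820.

1820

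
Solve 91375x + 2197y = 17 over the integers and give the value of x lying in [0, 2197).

804

gcd(91375, 2197) = 1 (Euclid: 91375 = 41·2197 + 1298; 2197 = 1·1298 + 899; 1298 = 1·899 + 399; 899 = 2·399 + 101; 399 = 3·101 + 96; 101 = 1·96 + 5; 96 = 19·5 + 1; 5 = 5·1 + 0), and 1 | 17.
Extended Euclid: 91375·(435) + 2197·(-18092) = 1. Scale by 17: x₀ = 7395.
General solution x = x₀ + 2197t; reducing mod 2197 gives x = 804 (and y = -33439).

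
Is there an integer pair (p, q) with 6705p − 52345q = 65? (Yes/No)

By Bézout, 6705p − 52345q = 65 has integer solutions iff gcd(6705, 52345) | 65.
Euclid: 52345 = 7·6705 + 5410; 6705 = 1·5410 + 1295; 5410 = 4·1295 + 230; 1295 = 5·230 + 145; 230 = 1·145 + 85; 145 = 1·85 + 60; 85 = 1·60 + 25; 60 = 2·25 + 10; 25 = 2·10 + 5; 10 = 2·5 + 0. gcd = 5; 65 mod 5 = 0. Yes.

Yes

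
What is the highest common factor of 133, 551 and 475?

19

133 = 7 · 19; 551 = 19 · 29; 475 = 5² · 19
gcd takes min exponent of each prime: 19 = 19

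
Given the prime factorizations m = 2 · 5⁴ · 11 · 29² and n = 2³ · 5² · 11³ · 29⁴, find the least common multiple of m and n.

4706955055000

max exponent per prime: 2³ · 5⁴ · 11³ · 29⁴ = 4706955055000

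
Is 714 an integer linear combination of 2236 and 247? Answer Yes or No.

No

By Bézout, 2236s − 247t = 714 has integer solutions iff gcd(2236, 247) | 714.
Euclid: 2236 = 9·247 + 13; 247 = 19·13 + 0. gcd = 13; 714 mod 13 = 12. No.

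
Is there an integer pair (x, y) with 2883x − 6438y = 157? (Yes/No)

No

gcd(2883, 6438): 6438 = 2·2883 + 672; 2883 = 4·672 + 195; 672 = 3·195 + 87; 195 = 2·87 + 21; 87 = 4·21 + 3; 21 = 7·3 + 0 → 3
3 does not divide 157, so a solution does not exist.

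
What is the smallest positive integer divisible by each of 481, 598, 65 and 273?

481 = 13 · 37; 598 = 2 · 13 · 23; 65 = 5 · 13; 273 = 3 · 7 · 13
lcm takes max exponent of each prime: 2 · 3 · 5 · 7 · 13 · 23 · 37 = 2323230

2323230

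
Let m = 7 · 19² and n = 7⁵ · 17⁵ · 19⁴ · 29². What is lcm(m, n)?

2615442680572472639

max exponent per prime: 7⁵ · 17⁵ · 19⁴ · 29² = 2615442680572472639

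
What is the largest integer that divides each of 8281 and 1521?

Euclid: 8281 = 5·1521 + 676; 1521 = 2·676 + 169; 676 = 4·169 + 0. Last nonzero remainder: 169.

169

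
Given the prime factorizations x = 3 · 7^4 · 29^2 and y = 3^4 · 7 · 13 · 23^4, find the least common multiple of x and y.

595014940977093

max exponent per prime: 3^4 · 7^4 · 13 · 23^4 · 29^2 = 595014940977093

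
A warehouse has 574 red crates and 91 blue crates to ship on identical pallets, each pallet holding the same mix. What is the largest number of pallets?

7

Euclid: 574 = 6·91 + 28; 91 = 3·28 + 7; 28 = 4·7 + 0. Last nonzero remainder: 7.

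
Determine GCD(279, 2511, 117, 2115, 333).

gcd(279, 2511): 2511 = 9·279 + 0 → 279
gcd(279, 117): 279 = 2·117 + 45; 117 = 2·45 + 27; 45 = 1·27 + 18; 27 = 1·18 + 9; 18 = 2·9 + 0 → 9
gcd(9, 2115): 2115 = 235·9 + 0 → 9
gcd(9, 333): 333 = 37·9 + 0 → 9

9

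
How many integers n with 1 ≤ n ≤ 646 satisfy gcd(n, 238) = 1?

238 = 2·7·17. Inclusion–exclusion on these primes:
646 − ⌊646/2⌋ − ⌊646/7⌋ − ⌊646/17⌋ + ⌊646/14⌋ + ⌊646/34⌋ + ⌊646/119⌋ − ⌊646/238⌋ = 261

261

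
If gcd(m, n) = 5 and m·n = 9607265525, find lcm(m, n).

1921453105

gcd·lcm = product, so lcm = 9607265525/5 = 1921453105.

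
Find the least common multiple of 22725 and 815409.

gcd first: 815409 = 35·22725 + 20034; 22725 = 1·20034 + 2691; 20034 = 7·2691 + 1197; 2691 = 2·1197 + 297; 1197 = 4·297 + 9; 297 = 33·9 + 0 → gcd = 9
lcm = 22725·815409/gcd = 18530169525/9 = 2058907725

2058907725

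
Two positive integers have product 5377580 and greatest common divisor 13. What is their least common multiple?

Since gcd(a,b)·lcm(a,b) = ab, lcm = 5377580/13 = 413660.

413660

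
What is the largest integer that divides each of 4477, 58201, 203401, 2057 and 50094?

121

gcd(4477, 58201): 58201 = 13·4477 + 0 → 4477
gcd(4477, 203401): 203401 = 45·4477 + 1936; 4477 = 2·1936 + 605; 1936 = 3·605 + 121; 605 = 5·121 + 0 → 121
gcd(121, 2057): 2057 = 17·121 + 0 → 121
gcd(121, 50094): 50094 = 414·121 + 0 → 121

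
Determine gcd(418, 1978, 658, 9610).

2

418 = 2 · 11 · 19; 1978 = 2 · 23 · 43; 658 = 2 · 7 · 47; 9610 = 2 · 5 · 31²
gcd takes min exponent of each prime: 2 = 2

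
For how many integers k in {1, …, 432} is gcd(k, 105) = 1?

197

Prime factors of 105: 3, 5, 7. Count integers ≤ 432 divisible by none of them.
By inclusion–exclusion: 432 − ⌊432/3⌋ − ⌊432/5⌋ − ⌊432/7⌋ + ⌊432/15⌋ + ⌊432/21⌋ + ⌊432/35⌋ − ⌊432/105⌋ = 197.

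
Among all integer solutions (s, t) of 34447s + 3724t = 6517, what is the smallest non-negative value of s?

gcd(34447, 3724) = 931 (Euclid: 34447 = 9·3724 + 931; 3724 = 4·931 + 0), and 931 | 6517.
Extended Euclid: 34447·(1) + 3724·(-9) = 931. Scale by 7: s₀ = 7.
General solution s = s₀ + 4k; reducing mod 4 gives s = 3 (and t = -26).

3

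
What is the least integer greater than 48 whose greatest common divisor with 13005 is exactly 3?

Multiples of 3 above 48: 3·17, 3·18, … . Need the cofactor coprime to 13005/3 = 4335.
Checking s = 17, 18, … the first with gcd(s, 4335) = 1 is s = 19, giving 57.

57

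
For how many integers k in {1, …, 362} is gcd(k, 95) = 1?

274

95 = 5·19. Inclusion–exclusion on these primes:
362 − ⌊362/5⌋ − ⌊362/19⌋ + ⌊362/95⌋ = 274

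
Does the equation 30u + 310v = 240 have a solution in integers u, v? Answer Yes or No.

Yes

By Bézout, 30u + 310v = 240 has integer solutions iff gcd(30, 310) | 240.
Euclid: 310 = 10·30 + 10; 30 = 3·10 + 0. gcd = 10; 240 mod 10 = 0. Yes.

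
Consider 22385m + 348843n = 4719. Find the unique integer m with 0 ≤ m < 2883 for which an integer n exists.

1356

Euclid: 348843 = 15·22385 + 13068; 22385 = 1·13068 + 9317; 13068 = 1·9317 + 3751; 9317 = 2·3751 + 1815; 3751 = 2·1815 + 121; 1815 = 15·121 + 0 → gcd = 121; 4719 = 121·39.
Back-substitution yields 22385·(-187) + 348843·(12) = 121, so one solution is m = -187·39 = -7293, n = 12·39 = 468.
Solutions in m differ by 348843/121 = 2883; the one in [0, 2883) is -7293 mod 2883 = 1356.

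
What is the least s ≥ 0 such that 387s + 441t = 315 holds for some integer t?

35

Euclid: 441 = 1·387 + 54; 387 = 7·54 + 9; 54 = 6·9 + 0 → gcd = 9; 315 = 9·35.
Back-substitution yields 387·(8) + 441·(-7) = 9, so one solution is s = 8·35 = 280, t = -7·35 = -245.
Solutions in s differ by 441/9 = 49; the one in [0, 49) is 280 mod 49 = 35.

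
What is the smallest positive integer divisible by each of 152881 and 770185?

152881 = 17² · 23²; 770185 = 5 · 13 · 17² · 41
max exponents: 5 · 13 · 17² · 23² · 41 = 407427865

407427865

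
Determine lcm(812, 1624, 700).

40600

812 = 2² · 7 · 29; 1624 = 2³ · 7 · 29; 700 = 2² · 5² · 7
lcm takes max exponent of each prime: 2³ · 5² · 7 · 29 = 40600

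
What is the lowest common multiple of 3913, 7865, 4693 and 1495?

3913 = 7 · 13 · 43; 7865 = 5 · 11² · 13; 4693 = 13 · 19²; 1495 = 5 · 13 · 23
lcm takes max exponent of each prime: 5 · 7 · 11² · 13 · 19² · 23 · 43 = 19656231595

19656231595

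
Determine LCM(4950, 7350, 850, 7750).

lcm(4950, 7350) = 4950·7350/gcd = 36382500/150 = 242550
lcm(242550, 850) = 242550·850/gcd = 206167500/50 = 4123350
lcm(4123350, 7750) = 4123350·7750/gcd = 31955962500/50 = 639119250

639119250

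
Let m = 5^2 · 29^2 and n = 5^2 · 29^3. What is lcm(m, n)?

max exponent per prime: 5^2 · 29^3 = 609725

609725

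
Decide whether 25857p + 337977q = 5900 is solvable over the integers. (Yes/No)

No

gcd(25857, 337977): 337977 = 13·25857 + 1836; 25857 = 14·1836 + 153; 1836 = 12·153 + 0 → 153
153 does not divide 5900, so a solution does not exist.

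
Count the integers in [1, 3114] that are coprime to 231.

231 = 3·7·11. Inclusion–exclusion on these primes:
3114 − ⌊3114/3⌋ − ⌊3114/7⌋ − ⌊3114/11⌋ + ⌊3114/21⌋ + ⌊3114/33⌋ + ⌊3114/77⌋ − ⌊3114/231⌋ = 1618

1618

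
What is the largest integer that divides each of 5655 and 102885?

Euclid: 102885 = 18·5655 + 1095; 5655 = 5·1095 + 180; 1095 = 6·180 + 15; 180 = 12·15 + 0. Last nonzero remainder: 15.

15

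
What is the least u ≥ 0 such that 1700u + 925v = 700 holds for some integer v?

20

Euclid: 1700 = 1·925 + 775; 925 = 1·775 + 150; 775 = 5·150 + 25; 150 = 6·25 + 0 → gcd = 25; 700 = 25·28.
Back-substitution yields 1700·(6) + 925·(-11) = 25, so one solution is u = 6·28 = 168, v = -11·28 = -308.
Solutions in u differ by 925/25 = 37; the one in [0, 37) is 168 mod 37 = 20.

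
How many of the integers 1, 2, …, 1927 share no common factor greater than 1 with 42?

551

Prime factors of 42: 2, 3, 7. Count integers ≤ 1927 divisible by none of them.
By inclusion–exclusion: 1927 − ⌊1927/2⌋ − ⌊1927/3⌋ − ⌊1927/7⌋ + ⌊1927/6⌋ + ⌊1927/14⌋ + ⌊1927/21⌋ − ⌊1927/42⌋ = 551.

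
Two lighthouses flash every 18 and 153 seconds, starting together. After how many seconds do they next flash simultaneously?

306

18 = 2 · 3²; 153 = 3² · 17
max exponents: 2 · 3² · 17 = 306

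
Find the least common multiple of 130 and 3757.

37570

gcd first: 3757 = 28·130 + 117; 130 = 1·117 + 13; 117 = 9·13 + 0 → gcd = 13
lcm = 130·3757/gcd = 488410/13 = 37570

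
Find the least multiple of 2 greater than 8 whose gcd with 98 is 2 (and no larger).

98 = 2·49. Any a with gcd(a, 98) = 2 is a multiple of 2, say 2s, with s coprime to 49.
Need s > 8/2, so s ≥ 5. First s ≥ 5 with gcd(s, 49) = 1 is s = 5. Thus a = 2·5 = 10.

10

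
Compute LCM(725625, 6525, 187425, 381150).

725625 = 3³ · 5⁴ · 43; 6525 = 3² · 5² · 29; 187425 = 3² · 5² · 7² · 17; 381150 = 2 · 3² · 5² · 7 · 11²
lcm takes max exponent of each prime: 2 · 3³ · 5⁴ · 7² · 11² · 17 · 29 · 43 = 4241999396250

4241999396250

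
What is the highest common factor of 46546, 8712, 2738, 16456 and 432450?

2

gcd(46546, 8712): 46546 = 5·8712 + 2986; 8712 = 2·2986 + 2740; 2986 = 1·2740 + 246; 2740 = 11·246 + 34; 246 = 7·34 + 8; 34 = 4·8 + 2; 8 = 4·2 + 0 → 2
gcd(2, 2738): 2738 = 1369·2 + 0 → 2
gcd(2, 16456): 16456 = 8228·2 + 0 → 2
gcd(2, 432450): 432450 = 216225·2 + 0 → 2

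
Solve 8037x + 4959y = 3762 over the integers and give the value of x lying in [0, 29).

27

gcd(8037, 4959) = 171 (Euclid: 8037 = 1·4959 + 3078; 4959 = 1·3078 + 1881; 3078 = 1·1881 + 1197; 1881 = 1·1197 + 684; 1197 = 1·684 + 513; 684 = 1·513 + 171; 513 = 3·171 + 0), and 171 | 3762.
Extended Euclid: 8037·(-8) + 4959·(13) = 171. Scale by 22: x₀ = -176.
General solution x = x₀ + 29t; reducing mod 29 gives x = 27 (and y = -43).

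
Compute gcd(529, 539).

1

529 = 23²
539 = 7² · 11
Common: 1 = 1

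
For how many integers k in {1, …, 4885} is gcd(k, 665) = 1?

Prime factors of 665: 5, 7, 19. Count integers ≤ 4885 divisible by none of them.
By inclusion–exclusion: 4885 − ⌊4885/5⌋ − ⌊4885/7⌋ − ⌊4885/19⌋ + ⌊4885/35⌋ + ⌊4885/95⌋ + ⌊4885/133⌋ − ⌊4885/665⌋ = 3173.

3173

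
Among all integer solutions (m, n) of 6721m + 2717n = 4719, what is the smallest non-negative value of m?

Reduce mod 2717: 6721m ≡ 4719 (mod 2717). With g = gcd(6721, 2717) = 143 dividing 4719, divide through: 47m ≡ 33 (mod 19).
Since gcd(47, 19) = 1, m ≡ 33·(47)⁻¹ ≡ 10 (mod 19). Smallest non-negative: 10.

10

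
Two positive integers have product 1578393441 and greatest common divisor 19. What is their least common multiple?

Since gcd(u,v)·lcm(u,v) = uv, lcm = 1578393441/19 = 83073339.

83073339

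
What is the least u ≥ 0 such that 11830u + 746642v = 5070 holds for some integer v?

Euclid: 746642 = 63·11830 + 1352; 11830 = 8·1352 + 1014; 1352 = 1·1014 + 338; 1014 = 3·338 + 0 → gcd = 338; 5070 = 338·15.
Back-substitution yields 11830·(-568) + 746642·(9) = 338, so one solution is u = -568·15 = -8520, v = 9·15 = 135.
Solutions in u differ by 746642/338 = 2209; the one in [0, 2209) is -8520 mod 2209 = 316.

316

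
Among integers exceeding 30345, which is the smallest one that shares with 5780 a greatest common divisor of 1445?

5780 = 1445·4. Any m with gcd(m, 5780) = 1445 is a multiple of 1445, say 1445s, with s coprime to 4.
Need s > 30345/1445, so s ≥ 22. First s ≥ 22 with gcd(s, 4) = 1 is s = 23. Thus m = 1445·23 = 33235.

33235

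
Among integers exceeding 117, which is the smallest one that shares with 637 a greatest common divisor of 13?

Multiples of 13 above 117: 13·10, 13·11, … . Need the cofactor coprime to 637/13 = 49.
Checking s = 10, 11, … the first with gcd(s, 49) = 1 is s = 10, giving 130.

130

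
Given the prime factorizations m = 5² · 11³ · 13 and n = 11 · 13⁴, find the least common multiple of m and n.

950367275

max exponent per prime: 5² · 11³ · 13⁴ = 950367275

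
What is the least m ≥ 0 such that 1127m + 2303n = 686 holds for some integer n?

Euclid: 2303 = 2·1127 + 49; 1127 = 23·49 + 0 → gcd = 49; 686 = 49·14.
Back-substitution yields 1127·(-2) + 2303·(1) = 49, so one solution is m = -2·14 = -28, n = 1·14 = 14.
Solutions in m differ by 2303/49 = 47; the one in [0, 47) is -28 mod 47 = 19.

19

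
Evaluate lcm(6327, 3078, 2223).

1480518

6327 = 3² · 19 · 37; 3078 = 2 · 3⁴ · 19; 2223 = 3² · 13 · 19
lcm takes max exponent of each prime: 2 · 3⁴ · 13 · 19 · 37 = 1480518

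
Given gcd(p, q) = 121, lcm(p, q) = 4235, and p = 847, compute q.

605

p·q = gcd·lcm = 121·4235 = 512435, so q = 512435/847 = 605.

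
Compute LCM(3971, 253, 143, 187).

20184593

lcm(3971, 253) = 3971·253/gcd = 1004663/11 = 91333
lcm(91333, 143) = 91333·143/gcd = 13060619/11 = 1187329
lcm(1187329, 187) = 1187329·187/gcd = 222030523/11 = 20184593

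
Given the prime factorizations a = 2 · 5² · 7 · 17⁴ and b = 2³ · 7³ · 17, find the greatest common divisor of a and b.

238

min exponent per shared prime: 2 · 7 · 17 = 238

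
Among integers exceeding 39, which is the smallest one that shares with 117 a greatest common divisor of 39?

78

117 = 39·3. Any t with gcd(t, 117) = 39 is a multiple of 39, say 39s, with s coprime to 3.
Need s > 39/39, so s ≥ 2. First s ≥ 2 with gcd(s, 3) = 1 is s = 2. Thus t = 39·2 = 78.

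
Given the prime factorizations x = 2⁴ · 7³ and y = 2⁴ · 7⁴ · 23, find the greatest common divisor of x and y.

5488

min exponent per shared prime: 2⁴ · 7³ = 5488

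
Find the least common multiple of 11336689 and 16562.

11336689 = 7² · 13² · 37²; 16562 = 2 · 7² · 13²
max exponents: 2 · 7² · 13² · 37² = 22673378

22673378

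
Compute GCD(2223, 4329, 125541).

117

2223 = 3² · 13 · 19; 4329 = 3² · 13 · 37; 125541 = 3² · 13 · 29 · 37
gcd takes min exponent of each prime: 3² · 13 = 117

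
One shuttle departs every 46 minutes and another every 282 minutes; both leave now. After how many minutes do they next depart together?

6486

46 = 2 · 23; 282 = 2 · 3 · 47
max exponents: 2 · 3 · 23 · 47 = 6486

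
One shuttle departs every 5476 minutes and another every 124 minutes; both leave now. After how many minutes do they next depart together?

gcd first: 5476 = 44·124 + 20; 124 = 6·20 + 4; 20 = 5·4 + 0 → gcd = 4
lcm = 5476·124/gcd = 679024/4 = 169756

169756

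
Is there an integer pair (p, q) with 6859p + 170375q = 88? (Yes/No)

By Bézout, 6859p + 170375q = 88 has integer solutions iff gcd(6859, 170375) | 88.
Euclid: 170375 = 24·6859 + 5759; 6859 = 1·5759 + 1100; 5759 = 5·1100 + 259; 1100 = 4·259 + 64; 259 = 4·64 + 3; 64 = 21·3 + 1; 3 = 3·1 + 0. gcd = 1; 88 mod 1 = 0. Yes.

Yes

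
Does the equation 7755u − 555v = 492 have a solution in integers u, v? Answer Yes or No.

gcd(7755, 555): 7755 = 13·555 + 540; 555 = 1·540 + 15; 540 = 36·15 + 0 → 15
15 does not divide 492, so a solution does not exist.

No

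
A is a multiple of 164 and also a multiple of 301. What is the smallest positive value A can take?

49364

164 = 2² · 41; 301 = 7 · 43
max exponents: 2² · 7 · 41 · 43 = 49364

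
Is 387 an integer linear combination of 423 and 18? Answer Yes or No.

gcd(423, 18): 423 = 23·18 + 9; 18 = 2·9 + 0 → 9
9 divides 387, so a solution exists.

Yes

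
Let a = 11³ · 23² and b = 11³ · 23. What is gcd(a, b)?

min exponent per shared prime: 11³ · 23 = 30613

30613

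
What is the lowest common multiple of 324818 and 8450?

gcd first: 324818 = 38·8450 + 3718; 8450 = 2·3718 + 1014; 3718 = 3·1014 + 676; 1014 = 1·676 + 338; 676 = 2·338 + 0 → gcd = 338
lcm = 324818·8450/gcd = 2744712100/338 = 8120450

8120450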